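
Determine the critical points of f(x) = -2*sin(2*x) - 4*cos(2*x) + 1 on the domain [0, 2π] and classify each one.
f'(x) = 8*sin(2*x) - 4*cos(2*x)

Solve f'(x) = 0 on [0, 2π]:
  f'(x) = 0 ⇔ -2*cos(2*x) = -4*sin(2*x) ⇔ tan(2*x) = 1/2, i.e. 2*x = arctan(1/2) + nπ; keep the solutions lying in [0, 2π].
  ⇒ x = atan(1/2)/2 ≈ 0.2318, atan(1/2)/2 + pi/2 ≈ 1.8026, atan(1/2)/2 + pi ≈ 3.3734, atan(1/2)/2 + 3*pi/2 ≈ 4.9442

f''(x) = 8*sin(2*x) + 16*cos(2*x)
Second-derivative test at each critical point:
  f''(0.2318) = 17.8885 > 0 → local minimum
  f''(1.8026) = -17.8885 < 0 → local maximum
  f''(3.3734) = 17.8885 > 0 → local minimum
  f''(4.9442) = -17.8885 < 0 → local maximum

Critical points: x = atan(1/2)/2 ≈ 0.2318 (local minimum); x = atan(1/2)/2 + pi/2 ≈ 1.8026 (local maximum); x = atan(1/2)/2 + pi ≈ 3.3734 (local minimum); x = atan(1/2)/2 + 3*pi/2 ≈ 4.9442 (local maximum)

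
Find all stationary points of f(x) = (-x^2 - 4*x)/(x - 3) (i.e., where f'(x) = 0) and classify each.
f'(x) = (-x^2 + 6*x + 12)/(x^2 - 6*x + 9)

Solve f'(x) = 0:
  f'(x) = -(x^2 - 6*x - 12)/(x - 3)^2; the denominator is positive wherever f is defined, so f'(x) = 0 ⇔ -x^2 + 6*x + 12 = 0.
  x^2 - 6*x - 12 = 0 has no rational roots; quadratic formula: x = (6 ± √84)/2.
  ⇒ x = 3 - sqrt(21) ≈ -1.5826, 3 + sqrt(21) ≈ 7.5826

f''(x) = -42/(x^3 - 9*x^2 + 27*x - 27)
Second-derivative test at each critical point:
  f''(-1.5826) = 0.4364 > 0 → local minimum
  f''(7.5826) = -0.4364 < 0 → local maximum

Critical points: x = 3 - sqrt(21) ≈ -1.5826 (local minimum); x = 3 + sqrt(21) ≈ 7.5826 (local maximum)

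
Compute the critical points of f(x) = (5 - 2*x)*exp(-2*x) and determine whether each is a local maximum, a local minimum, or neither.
f'(x) = 4*(x - 3)*exp(-2*x)

Solve f'(x) = 0:
  f'(x) = (4*x - 12)·exp(-2*x) and exp(-2*x) > 0 for every x, so f'(x) = 0 ⇔ 4*x - 12 = 0.
  Factor: 4*x - 12 = 4*(x - 3) = 0.
  ⇒ x = 3

f''(x) = 4*(7 - 2*x)*exp(-2*x)
Second-derivative test at each critical point:
  f''(3) = 0.0099 > 0 → local minimum

Critical points: x = 3 (local minimum)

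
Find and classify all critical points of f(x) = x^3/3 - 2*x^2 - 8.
f'(x) = x*(x - 4)

Solve f'(x) = 0:
  Factor: x^2 - 4*x = x*(x - 4) = 0.
  ⇒ x = 0, 4

f''(x) = 2*x - 4
Second-derivative test at each critical point:
  f''(0) = -4 < 0 → local maximum
  f''(4) = 4 > 0 → local minimum

Critical points: x = 0 (local maximum); x = 4 (local minimum)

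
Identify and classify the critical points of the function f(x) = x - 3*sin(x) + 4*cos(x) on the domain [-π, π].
f'(x) = -4*sin(x) - 3*cos(x) + 1

Solve f'(x) = 0 on [-π, π]:
  f'(x) = 0 ⇔ -4*sin(x) - 3*cos(x) = -1. Write the left side as R·cos(x + φ) with R = √((-3)² + 4²) = 5, cos φ = -3/5, sin φ = 4/5; then cos(x + φ) = -1/5. Solve for x and keep the solutions lying in [-π, π].
  ⇒ x = atan((4 - 6*sqrt(6))/(3 + 8*sqrt(6))) ≈ -0.4421, atan((4 + 6*sqrt(6))/(3 - 8*sqrt(6))) + pi ≈ 2.2967

f''(x) = 3*sin(x) - 4*cos(x)
Second-derivative test at each critical point:
  f''(-0.4421) = -4.8990 < 0 → local maximum
  f''(2.2967) = 4.8990 > 0 → local minimum

Critical points: x = atan((4 - 6*sqrt(6))/(3 + 8*sqrt(6))) ≈ -0.4421 (local maximum); x = atan((4 + 6*sqrt(6))/(3 - 8*sqrt(6))) + pi ≈ 2.2967 (local minimum)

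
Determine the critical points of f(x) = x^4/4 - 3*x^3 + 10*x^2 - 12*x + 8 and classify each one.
f'(x) = x^3 - 9*x^2 + 20*x - 12

Solve f'(x) = 0:
  Factor: x^3 - 9*x^2 + 20*x - 12 = (x - 6)*(x - 2)*(x - 1) = 0.
  ⇒ x = 1, 2, 6

f''(x) = 3*x^2 - 18*x + 20
Second-derivative test at each critical point:
  f''(1) = 5 > 0 → local minimum
  f''(2) = -4 < 0 → local maximum
  f''(6) = 20 > 0 → local minimum

Critical points: x = 1 (local minimum); x = 2 (local maximum); x = 6 (local minimum)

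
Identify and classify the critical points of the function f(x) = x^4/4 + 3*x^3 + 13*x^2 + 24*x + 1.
f'(x) = x^3 + 9*x^2 + 26*x + 24

Solve f'(x) = 0:
  Factor: x^3 + 9*x^2 + 26*x + 24 = (x + 2)*(x + 3)*(x + 4) = 0.
  ⇒ x = -4, -3, -2

f''(x) = 3*x^2 + 18*x + 26
Second-derivative test at each critical point:
  f''(-4) = 2 > 0 → local minimum
  f''(-3) = -1 < 0 → local maximum
  f''(-2) = 2 > 0 → local minimum

Critical points: x = -4 (local minimum); x = -3 (local maximum); x = -2 (local minimum)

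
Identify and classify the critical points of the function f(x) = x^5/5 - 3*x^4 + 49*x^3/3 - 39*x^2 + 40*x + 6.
f'(x) = x^4 - 12*x^3 + 49*x^2 - 78*x + 40

Solve f'(x) = 0:
  Factor: x^4 - 12*x^3 + 49*x^2 - 78*x + 40 = (x - 5)*(x - 4)*(x - 2)*(x - 1) = 0.
  ⇒ x = 1, 2, 4, 5

f''(x) = 4*x^3 - 36*x^2 + 98*x - 78
Second-derivative test at each critical point:
  f''(1) = -12 < 0 → local maximum
  f''(2) = 6 > 0 → local minimum
  f''(4) = -6 < 0 → local maximum
  f''(5) = 12 > 0 → local minimum

Critical points: x = 1 (local maximum); x = 2 (local minimum); x = 4 (local maximum); x = 5 (local minimum)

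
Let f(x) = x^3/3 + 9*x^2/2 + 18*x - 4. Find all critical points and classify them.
f'(x) = x^2 + 9*x + 18

Solve f'(x) = 0:
  Factor: x^2 + 9*x + 18 = (x + 3)*(x + 6) = 0.
  ⇒ x = -6, -3

f''(x) = 2*x + 9
Second-derivative test at each critical point:
  f''(-6) = -3 < 0 → local maximum
  f''(-3) = 3 > 0 → local minimum

Critical points: x = -6 (local maximum); x = -3 (local minimum)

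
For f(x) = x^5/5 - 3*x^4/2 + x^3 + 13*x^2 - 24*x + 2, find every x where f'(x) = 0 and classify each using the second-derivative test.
f'(x) = x^4 - 6*x^3 + 3*x^2 + 26*x - 24

Solve f'(x) = 0:
  Factor: x^4 - 6*x^3 + 3*x^2 + 26*x - 24 = (x - 4)*(x - 3)*(x - 1)*(x + 2) = 0.
  ⇒ x = -2, 1, 3, 4

f''(x) = 4*x^3 - 18*x^2 + 6*x + 26
Second-derivative test at each critical point:
  f''(-2) = -90 < 0 → local maximum
  f''(1) = 18 > 0 → local minimum
  f''(3) = -10 < 0 → local maximum
  f''(4) = 18 > 0 → local minimum

Critical points: x = -2 (local maximum); x = 1 (local minimum); x = 3 (local maximum); x = 4 (local minimum)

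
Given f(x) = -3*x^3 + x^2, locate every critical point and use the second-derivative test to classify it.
f'(x) = x*(2 - 9*x)

Solve f'(x) = 0:
  Factor: -9*x^2 + 2*x = -x*(9*x - 2) = 0.
  ⇒ x = 0, 2/9

f''(x) = 2 - 18*x
Second-derivative test at each critical point:
  f''(0) = 2 > 0 → local minimum
  f''(2/9) = -2 < 0 → local maximum

Critical points: x = 0 (local minimum); x = 2/9 (local maximum)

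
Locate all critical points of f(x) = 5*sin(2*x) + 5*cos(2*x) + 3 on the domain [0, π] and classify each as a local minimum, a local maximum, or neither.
f'(x) = 10*sqrt(2)*cos(2*x + pi/4)

Solve f'(x) = 0 on [0, π]:
  f'(x) = 0 ⇔ 5*cos(2*x) = 5*sin(2*x) ⇔ tan(2*x) = 1, i.e. 2*x = arctan(1) + nπ; keep the solutions lying in [0, π].
  ⇒ x = pi/8 ≈ 0.3927, 5*pi/8 ≈ 1.9635

f''(x) = -20*sqrt(2)*sin(2*x + pi/4)
Second-derivative test at each critical point:
  f''(0.3927) = -28.2843 < 0 → local maximum
  f''(1.9635) = 28.2843 > 0 → local minimum

Critical points: x = pi/8 ≈ 0.3927 (local maximum); x = 5*pi/8 ≈ 1.9635 (local minimum)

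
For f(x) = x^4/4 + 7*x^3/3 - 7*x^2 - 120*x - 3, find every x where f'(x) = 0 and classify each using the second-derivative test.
f'(x) = x^3 + 7*x^2 - 14*x - 120

Solve f'(x) = 0:
  Factor: x^3 + 7*x^2 - 14*x - 120 = (x - 4)*(x + 5)*(x + 6) = 0.
  ⇒ x = -6, -5, 4

f''(x) = 3*x^2 + 14*x - 14
Second-derivative test at each critical point:
  f''(-6) = 10 > 0 → local minimum
  f''(-5) = -9 < 0 → local maximum
  f''(4) = 90 > 0 → local minimum

Critical points: x = -6 (local minimum); x = -5 (local maximum); x = 4 (local minimum)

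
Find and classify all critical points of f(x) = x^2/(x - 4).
f'(x) = x*(x - 8)/(x^2 - 8*x + 16)

Solve f'(x) = 0:
  f'(x) = x*(x - 8)/(x - 4)^2; the denominator is positive wherever f is defined, so f'(x) = 0 ⇔ x^2 - 8*x = 0.
  Factor: x^2 - 8*x = x*(x - 8) = 0.
  ⇒ x = 0, 8

f''(x) = 32/(x^3 - 12*x^2 + 48*x - 64)
Second-derivative test at each critical point:
  f''(0) = -1/2 < 0 → local maximum
  f''(8) = 1/2 > 0 → local minimum

Critical points: x = 0 (local maximum); x = 8 (local minimum)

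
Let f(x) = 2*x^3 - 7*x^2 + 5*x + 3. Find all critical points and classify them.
f'(x) = 6*x^2 - 14*x + 5

Solve f'(x) = 0:
  6*x^2 - 14*x + 5 = 0 has no rational roots; quadratic formula: x = (14 ± √76)/12.
  ⇒ x = 7/6 - sqrt(19)/6 ≈ 0.4402, sqrt(19)/6 + 7/6 ≈ 1.8931

f''(x) = 12*x - 14
Second-derivative test at each critical point:
  f''(0.4402) = -8.7178 < 0 → local maximum
  f''(1.8931) = 8.7178 > 0 → local minimum

Critical points: x = 7/6 - sqrt(19)/6 ≈ 0.4402 (local maximum); x = sqrt(19)/6 + 7/6 ≈ 1.8931 (local minimum)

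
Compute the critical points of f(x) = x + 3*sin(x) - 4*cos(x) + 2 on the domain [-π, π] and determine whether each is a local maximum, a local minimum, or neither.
f'(x) = 4*sin(x) + 3*cos(x) + 1

Solve f'(x) = 0 on [-π, π]:
  f'(x) = 0 ⇔ 4*sin(x) + 3*cos(x) = -1. Write the left side as R·cos(x + φ) with R = √(3² + (-4)²) = 5, cos φ = 3/5, sin φ = -4/5; then cos(x + φ) = -1/5. Solve for x and keep the solutions lying in [-π, π].
  ⇒ x = atan((-6*sqrt(6) - 4)/(-3 + 8*sqrt(6))) ≈ -0.8449, atan((-4 + 6*sqrt(6))/(-8*sqrt(6) - 3)) + pi ≈ 2.6994

f''(x) = -3*sin(x) + 4*cos(x)
Second-derivative test at each critical point:
  f''(-0.8449) = 4.8990 > 0 → local minimum
  f''(2.6994) = -4.8990 < 0 → local maximum

Critical points: x = atan((-6*sqrt(6) - 4)/(-3 + 8*sqrt(6))) ≈ -0.8449 (local minimum); x = atan((-4 + 6*sqrt(6))/(-8*sqrt(6) - 3)) + pi ≈ 2.6994 (local maximum)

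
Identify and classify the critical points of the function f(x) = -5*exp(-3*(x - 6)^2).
f'(x) = 30*(x - 6)*exp(-3*(x - 6)^2)

Solve f'(x) = 0:
  f'(x) = (30*x - 180)·exp(-3*(x - 6)^2) and exp(-3*(x - 6)^2) > 0 for every x, so f'(x) = 0 ⇔ 30*x - 180 = 0.
  Factor: 30*x - 180 = 30*(x - 6) = 0.
  ⇒ x = 6

f''(x) = 30*(1 - 6*(x - 6)^2)*exp(-3*(x - 6)^2)
Second-derivative test at each critical point:
  f''(6) = 30 > 0 → local minimum

Critical points: x = 6 (local minimum)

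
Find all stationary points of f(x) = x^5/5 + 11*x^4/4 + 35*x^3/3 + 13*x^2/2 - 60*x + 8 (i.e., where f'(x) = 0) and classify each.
f'(x) = x^4 + 11*x^3 + 35*x^2 + 13*x - 60

Solve f'(x) = 0:
  Factor: x^4 + 11*x^3 + 35*x^2 + 13*x - 60 = (x - 1)*(x + 3)*(x + 4)*(x + 5) = 0.
  ⇒ x = -5, -4, -3, 1

f''(x) = 4*x^3 + 33*x^2 + 70*x + 13
Second-derivative test at each critical point:
  f''(-5) = -12 < 0 → local maximum
  f''(-4) = 5 > 0 → local minimum
  f''(-3) = -8 < 0 → local maximum
  f''(1) = 120 > 0 → local minimum

Critical points: x = -5 (local maximum); x = -4 (local minimum); x = -3 (local maximum); x = 1 (local minimum)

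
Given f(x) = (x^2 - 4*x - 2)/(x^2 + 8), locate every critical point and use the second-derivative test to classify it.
f'(x) = 4*(x^2 + 5*x - 8)/(x^4 + 16*x^2 + 64)

Solve f'(x) = 0:
  f'(x) = 4*(x^2 + 5*x - 8)/(x^2 + 8)^2; the denominator is positive wherever f is defined, so f'(x) = 0 ⇔ 4*x^2 + 20*x - 32 = 0.
  Factor: 4*x^2 + 20*x - 32 = 4*(x^2 + 5*x - 8); x^2 + 5*x - 8 = 0 has no rational roots; quadratic formula: x = (-5 ± √57)/2.
  ⇒ x = -sqrt(57)/2 - 5/2 ≈ -6.2749, -5/2 + sqrt(57)/2 ≈ 1.2749

f''(x) = 4*(-2*x^3 - 15*x^2 + 48*x + 40)/(x^6 + 24*x^4 + 192*x^2 + 512)
Second-derivative test at each critical point:
  f''(-6.2749) = -0.0135 < 0 → local maximum
  f''(1.2749) = 0.3260 > 0 → local minimum

Critical points: x = -sqrt(57)/2 - 5/2 ≈ -6.2749 (local maximum); x = -5/2 + sqrt(57)/2 ≈ 1.2749 (local minimum)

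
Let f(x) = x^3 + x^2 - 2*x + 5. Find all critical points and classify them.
f'(x) = 3*x^2 + 2*x - 2

Solve f'(x) = 0:
  3*x^2 + 2*x - 2 = 0 has no rational roots; quadratic formula: x = (-2 ± √28)/6.
  ⇒ x = -sqrt(7)/3 - 1/3 ≈ -1.2153, -1/3 + sqrt(7)/3 ≈ 0.5486

f''(x) = 6*x + 2
Second-derivative test at each critical point:
  f''(-1.2153) = -5.2915 < 0 → local maximum
  f''(0.5486) = 5.2915 > 0 → local minimum

Critical points: x = -sqrt(7)/3 - 1/3 ≈ -1.2153 (local maximum); x = -1/3 + sqrt(7)/3 ≈ 0.5486 (local minimum)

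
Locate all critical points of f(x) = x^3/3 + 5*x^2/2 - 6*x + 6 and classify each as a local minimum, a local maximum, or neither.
f'(x) = x^2 + 5*x - 6

Solve f'(x) = 0:
  Factor: x^2 + 5*x - 6 = (x - 1)*(x + 6) = 0.
  ⇒ x = -6, 1

f''(x) = 2*x + 5
Second-derivative test at each critical point:
  f''(-6) = -7 < 0 → local maximum
  f''(1) = 7 > 0 → local minimum

Critical points: x = -6 (local maximum); x = 1 (local minimum)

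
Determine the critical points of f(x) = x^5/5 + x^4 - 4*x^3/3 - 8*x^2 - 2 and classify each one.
f'(x) = x*(x^3 + 4*x^2 - 4*x - 16)

Solve f'(x) = 0:
  Factor: x^4 + 4*x^3 - 4*x^2 - 16*x = x*(x - 2)*(x + 2)*(x + 4) = 0.
  ⇒ x = -4, -2, 0, 2

f''(x) = 4*x^3 + 12*x^2 - 8*x - 16
Second-derivative test at each critical point:
  f''(-4) = -48 < 0 → local maximum
  f''(-2) = 16 > 0 → local minimum
  f''(0) = -16 < 0 → local maximum
  f''(2) = 48 > 0 → local minimum

Critical points: x = -4 (local maximum); x = -2 (local minimum); x = 0 (local maximum); x = 2 (local minimum)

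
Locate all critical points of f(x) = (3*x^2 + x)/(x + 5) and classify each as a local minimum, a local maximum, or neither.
f'(x) = (3*x^2 + 30*x + 5)/(x^2 + 10*x + 25)

Solve f'(x) = 0:
  f'(x) = (3*x^2 + 30*x + 5)/(x + 5)^2; the denominator is positive wherever f is defined, so f'(x) = 0 ⇔ 3*x^2 + 30*x + 5 = 0.
  3*x^2 + 30*x + 5 = 0 has no rational roots; quadratic formula: x = (-30 ± √840)/6.
  ⇒ x = -5 - sqrt(210)/3 ≈ -9.8305, -5 + sqrt(210)/3 ≈ -0.1695

f''(x) = 140/(x^3 + 15*x^2 + 75*x + 125)
Second-derivative test at each critical point:
  f''(-9.8305) = -1.2421 < 0 → local maximum
  f''(-0.1695) = 1.2421 > 0 → local minimum

Critical points: x = -5 - sqrt(210)/3 ≈ -9.8305 (local maximum); x = -5 + sqrt(210)/3 ≈ -0.1695 (local minimum)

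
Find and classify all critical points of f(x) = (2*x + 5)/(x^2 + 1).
f'(x) = 2*(-x^2 - 5*x + 1)/(x^4 + 2*x^2 + 1)

Solve f'(x) = 0:
  f'(x) = -2*(x^2 + 5*x - 1)/(x^2 + 1)^2; the denominator is positive wherever f is defined, so f'(x) = 0 ⇔ -2*x^2 - 10*x + 2 = 0.
  Factor: -2*x^2 - 10*x + 2 = -2*(x^2 + 5*x - 1); x^2 + 5*x - 1 = 0 has no rational roots; quadratic formula: x = (-5 ± √29)/2.
  ⇒ x = -sqrt(29)/2 - 5/2 ≈ -5.1926, -5/2 + sqrt(29)/2 ≈ 0.1926

f''(x) = 2*(4*x^2*(2*x + 5) - (6*x + 5)*(x^2 + 1))/(x^2 + 1)^3
Second-derivative test at each critical point:
  f''(-5.1926) = 0.0138 > 0 → local minimum
  f''(0.1926) = -10.0138 < 0 → local maximum

Critical points: x = -sqrt(29)/2 - 5/2 ≈ -5.1926 (local minimum); x = -5/2 + sqrt(29)/2 ≈ 0.1926 (local maximum)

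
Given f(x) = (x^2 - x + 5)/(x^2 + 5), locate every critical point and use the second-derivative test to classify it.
f'(x) = (x^2 - 5)/(x^4 + 10*x^2 + 25)

Solve f'(x) = 0:
  f'(x) = (x^2 - 5)/(x^2 + 5)^2; the denominator is positive wherever f is defined, so f'(x) = 0 ⇔ x^2 - 5 = 0.
  x^2 - 5 = 0 has no rational roots; quadratic formula: x = (0 ± √20)/2.
  ⇒ x = -sqrt(5) ≈ -2.2361, sqrt(5) ≈ 2.2361

f''(x) = 2*x*(15 - x^2)/(x^6 + 15*x^4 + 75*x^2 + 125)
Second-derivative test at each critical point:
  f''(-2.2361) = -0.0447 < 0 → local maximum
  f''(2.2361) = 0.0447 > 0 → local minimum

Critical points: x = -sqrt(5) ≈ -2.2361 (local maximum); x = sqrt(5) ≈ 2.2361 (local minimum)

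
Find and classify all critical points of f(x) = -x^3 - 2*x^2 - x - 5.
f'(x) = -3*x^2 - 4*x - 1

Solve f'(x) = 0:
  Factor: -3*x^2 - 4*x - 1 = -(x + 1)*(3*x + 1) = 0.
  ⇒ x = -1, -1/3

f''(x) = -6*x - 4
Second-derivative test at each critical point:
  f''(-1) = 2 > 0 → local minimum
  f''(-1/3) = -2 < 0 → local maximum

Critical points: x = -1 (local minimum); x = -1/3 (local maximum)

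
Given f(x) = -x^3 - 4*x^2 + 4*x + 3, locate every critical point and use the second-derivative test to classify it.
f'(x) = -3*x^2 - 8*x + 4

Solve f'(x) = 0:
  3*x^2 + 8*x - 4 = 0 has no rational roots; quadratic formula: x = (-8 ± √112)/6.
  ⇒ x = -2*sqrt(7)/3 - 4/3 ≈ -3.0972, -4/3 + 2*sqrt(7)/3 ≈ 0.4305

f''(x) = -6*x - 8
Second-derivative test at each critical point:
  f''(-3.0972) = 10.5830 > 0 → local minimum
  f''(0.4305) = -10.5830 < 0 → local maximum

Critical points: x = -2*sqrt(7)/3 - 4/3 ≈ -3.0972 (local minimum); x = -4/3 + 2*sqrt(7)/3 ≈ 0.4305 (local maximum)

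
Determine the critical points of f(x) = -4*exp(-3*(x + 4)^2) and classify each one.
f'(x) = 24*(x + 4)*exp(-3*(x + 4)^2)

Solve f'(x) = 0:
  f'(x) = (24*x + 96)·exp(-3*(x + 4)^2) and exp(-3*(x + 4)^2) > 0 for every x, so f'(x) = 0 ⇔ 24*x + 96 = 0.
  Factor: 24*x + 96 = 24*(x + 4) = 0.
  ⇒ x = -4

f''(x) = 24*(1 - 6*(x + 4)^2)*exp(-3*(x + 4)^2)
Second-derivative test at each critical point:
  f''(-4) = 24 > 0 → local minimum

Critical points: x = -4 (local minimum)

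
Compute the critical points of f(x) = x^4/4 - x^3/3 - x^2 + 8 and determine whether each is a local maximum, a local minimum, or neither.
f'(x) = x*(x^2 - x - 2)

Solve f'(x) = 0:
  Factor: x^3 - x^2 - 2*x = x*(x - 2)*(x + 1) = 0.
  ⇒ x = -1, 0, 2

f''(x) = 3*x^2 - 2*x - 2
Second-derivative test at each critical point:
  f''(-1) = 3 > 0 → local minimum
  f''(0) = -2 < 0 → local maximum
  f''(2) = 6 > 0 → local minimum

Critical points: x = -1 (local minimum); x = 0 (local maximum); x = 2 (local minimum)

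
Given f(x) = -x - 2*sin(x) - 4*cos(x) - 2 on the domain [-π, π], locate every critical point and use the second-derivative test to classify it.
f'(x) = 4*sin(x) - 2*cos(x) - 1

Solve f'(x) = 0 on [-π, π]:
  f'(x) = 0 ⇔ 4*sin(x) - 2*cos(x) = 1. Write the left side as R·cos(x + φ) with R = √((-2)² + (-4)²) = 2*sqrt(5), cos φ = -sqrt(5)/5, sin φ = -2*sqrt(5)/5; then cos(x + φ) = sqrt(5)/10. Solve for x and keep the solutions lying in [-π, π].
  ⇒ x = -pi + atan((2 - sqrt(19))/(-2*sqrt(19) - 1)) ≈ -2.9035, atan((2 + sqrt(19))/(-1 + 2*sqrt(19))) ≈ 0.6892

f''(x) = 2*sin(x) + 4*cos(x)
Second-derivative test at each critical point:
  f''(-2.9035) = -4.3589 < 0 → local maximum
  f''(0.6892) = 4.3589 > 0 → local minimum

Critical points: x = -pi + atan((2 - sqrt(19))/(-2*sqrt(19) - 1)) ≈ -2.9035 (local maximum); x = atan((2 + sqrt(19))/(-1 + 2*sqrt(19))) ≈ 0.6892 (local minimum)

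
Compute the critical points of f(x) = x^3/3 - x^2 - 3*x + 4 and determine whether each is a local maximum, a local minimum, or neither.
f'(x) = x^2 - 2*x - 3

Solve f'(x) = 0:
  Factor: x^2 - 2*x - 3 = (x - 3)*(x + 1) = 0.
  ⇒ x = -1, 3

f''(x) = 2*x - 2
Second-derivative test at each critical point:
  f''(-1) = -4 < 0 → local maximum
  f''(3) = 4 > 0 → local minimum

Critical points: x = -1 (local maximum); x = 3 (local minimum)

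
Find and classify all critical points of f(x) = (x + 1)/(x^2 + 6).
f'(x) = (x^2 - 2*x*(x + 1) + 6)/(x^2 + 6)^2

Solve f'(x) = 0:
  f'(x) = -(x^2 + 2*x - 6)/(x^2 + 6)^2; the denominator is positive wherever f is defined, so f'(x) = 0 ⇔ -x^2 - 2*x + 6 = 0.
  x^2 + 2*x - 6 = 0 has no rational roots; quadratic formula: x = (-2 ± √28)/2.
  ⇒ x = -sqrt(7) - 1 ≈ -3.6458, -1 + sqrt(7) ≈ 1.6458

f''(x) = 2*(4*x^2*(x + 1) - (3*x + 1)*(x^2 + 6))/(x^2 + 6)^3
Second-derivative test at each critical point:
  f''(-3.6458) = 0.0142 > 0 → local minimum
  f''(1.6458) = -0.0698 < 0 → local maximum

Critical points: x = -sqrt(7) - 1 ≈ -3.6458 (local minimum); x = -1 + sqrt(7) ≈ 1.6458 (local maximum)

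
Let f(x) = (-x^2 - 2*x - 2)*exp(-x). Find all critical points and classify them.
f'(x) = x^2*exp(-x)

Solve f'(x) = 0:
  f'(x) = (x^2)·exp(-x) and exp(-x) > 0 for every x, so f'(x) = 0 ⇔ x^2 = 0.
  x^2 = 0.
  ⇒ x = 0

f''(x) = x*(2 - x)*exp(-x)
Second-derivative test at each critical point:
  f''(0) = 0, so the second-derivative test is inconclusive; use the first-derivative test: f'(-1/4) = 0.0803, f'(1/4) = 0.0487 — f' is positive on both sides (no sign change) → neither a local maximum nor a local minimum

Critical points: x = 0 (neither)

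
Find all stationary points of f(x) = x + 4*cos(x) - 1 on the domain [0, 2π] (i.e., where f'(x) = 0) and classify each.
f'(x) = 1 - 4*sin(x)

Solve f'(x) = 0 on [0, 2π]:
  f'(x) = 0 ⇔ sin(x) = 1/4, i.e. x = arcsin(1/4) + 2nπ or x = π − arcsin(1/4) + 2nπ; keep the solutions lying in [0, 2π].
  ⇒ x = asin(1/4) ≈ 0.2527, pi - asin(1/4) ≈ 2.8889

f''(x) = -4*cos(x)
Second-derivative test at each critical point:
  f''(0.2527) = -3.8730 < 0 → local maximum
  f''(2.8889) = 3.8730 > 0 → local minimum

Critical points: x = asin(1/4) ≈ 0.2527 (local maximum); x = pi - asin(1/4) ≈ 2.8889 (local minimum)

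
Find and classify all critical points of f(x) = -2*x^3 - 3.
f'(x) = -6*x^2

Solve f'(x) = 0:
  ⇒ x = 0

f''(x) = -12*x
Second-derivative test at each critical point:
  f''(0) = 0, so the second-derivative test is inconclusive; use the first-derivative test: f'(-1/4) = -0.3750, f'(1/4) = -0.3750 — f' is negative on both sides (no sign change) → neither a local maximum nor a local minimum

Critical points: x = 0 (neither)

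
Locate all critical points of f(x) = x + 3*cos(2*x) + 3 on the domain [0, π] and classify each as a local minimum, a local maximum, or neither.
f'(x) = 1 - 6*sin(2*x)

Solve f'(x) = 0 on [0, π]:
  f'(x) = 0 ⇔ sin(2*x) = 1/6, i.e. 2*x = arcsin(1/6) + 2nπ or 2*x = π − arcsin(1/6) + 2nπ; keep the solutions lying in [0, π].
  ⇒ x = asin(1/6)/2 ≈ 0.0837, -asin(1/6)/2 + pi/2 ≈ 1.4871

f''(x) = -12*cos(2*x)
Second-derivative test at each critical point:
  f''(0.0837) = -11.8322 < 0 → local maximum
  f''(1.4871) = 11.8322 > 0 → local minimum

Critical points: x = asin(1/6)/2 ≈ 0.0837 (local maximum); x = -asin(1/6)/2 + pi/2 ≈ 1.4871 (local minimum)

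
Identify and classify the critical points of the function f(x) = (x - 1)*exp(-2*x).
f'(x) = (3 - 2*x)*exp(-2*x)

Solve f'(x) = 0:
  f'(x) = (3 - 2*x)·exp(-2*x) and exp(-2*x) > 0 for every x, so f'(x) = 0 ⇔ 3 - 2*x = 0.
  3 - 2*x = 0.
  ⇒ x = 3/2

f''(x) = 4*(x - 2)*exp(-2*x)
Second-derivative test at each critical point:
  f''(3/2) = -0.0996 < 0 → local maximum

Critical points: x = 3/2 (local maximum)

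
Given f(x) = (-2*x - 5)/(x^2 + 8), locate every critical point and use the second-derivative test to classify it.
f'(x) = 2*(x^2 + 5*x - 8)/(x^4 + 16*x^2 + 64)

Solve f'(x) = 0:
  f'(x) = 2*(x^2 + 5*x - 8)/(x^2 + 8)^2; the denominator is positive wherever f is defined, so f'(x) = 0 ⇔ 2*x^2 + 10*x - 16 = 0.
  Factor: 2*x^2 + 10*x - 16 = 2*(x^2 + 5*x - 8); x^2 + 5*x - 8 = 0 has no rational roots; quadratic formula: x = (-5 ± √57)/2.
  ⇒ x = -sqrt(57)/2 - 5/2 ≈ -6.2749, -5/2 + sqrt(57)/2 ≈ 1.2749

f''(x) = 2*(-4*x^2*(2*x + 5) + (6*x + 5)*(x^2 + 8))/(x^2 + 8)^3
Second-derivative test at each critical point:
  f''(-6.2749) = -0.0067 < 0 → local maximum
  f''(1.2749) = 0.1630 > 0 → local minimum

Critical points: x = -sqrt(57)/2 - 5/2 ≈ -6.2749 (local maximum); x = -5/2 + sqrt(57)/2 ≈ 1.2749 (local minimum)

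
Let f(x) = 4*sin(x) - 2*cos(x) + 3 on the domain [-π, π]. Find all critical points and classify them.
f'(x) = 2*sin(x) + 4*cos(x)

Solve f'(x) = 0 on [-π, π]:
  f'(x) = 0 ⇔ 4*cos(x) = -2*sin(x) ⇔ tan(x) = -2, i.e. x = arctan(-2) + nπ; keep the solutions lying in [-π, π].
  ⇒ x = -atan(2) ≈ -1.1071, pi - atan(2) ≈ 2.0344

f''(x) = -4*sin(x) + 2*cos(x)
Second-derivative test at each critical point:
  f''(-1.1071) = 4.4721 > 0 → local minimum
  f''(2.0344) = -4.4721 < 0 → local maximum

Critical points: x = -atan(2) ≈ -1.1071 (local minimum); x = pi - atan(2) ≈ 2.0344 (local maximum)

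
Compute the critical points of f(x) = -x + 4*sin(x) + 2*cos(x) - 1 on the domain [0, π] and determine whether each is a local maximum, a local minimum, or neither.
f'(x) = -2*sin(x) + 4*cos(x) - 1

Solve f'(x) = 0 on [0, π]:
  f'(x) = 0 ⇔ -2*sin(x) + 4*cos(x) = 1. Write the left side as R·cos(x + φ) with R = √(4² + 2²) = 2*sqrt(5), cos φ = 2*sqrt(5)/5, sin φ = sqrt(5)/5; then cos(x + φ) = sqrt(5)/10. Solve for x and keep the solutions lying in [0, π].
  ⇒ x = atan((-1 + 2*sqrt(19))/(2 + sqrt(19))) ≈ 0.8816

f''(x) = -4*sin(x) - 2*cos(x)
Second-derivative test at each critical point:
  f''(0.8816) = -4.3589 < 0 → local maximum

Critical points: x = atan((-1 + 2*sqrt(19))/(2 + sqrt(19))) ≈ 0.8816 (local maximum)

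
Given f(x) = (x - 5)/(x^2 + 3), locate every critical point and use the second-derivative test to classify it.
f'(x) = (x^2 - 2*x*(x - 5) + 3)/(x^2 + 3)^2

Solve f'(x) = 0:
  f'(x) = -(x^2 - 10*x - 3)/(x^2 + 3)^2; the denominator is positive wherever f is defined, so f'(x) = 0 ⇔ -x^2 + 10*x + 3 = 0.
  x^2 - 10*x - 3 = 0 has no rational roots; quadratic formula: x = (10 ± √112)/2.
  ⇒ x = 5 - 2*sqrt(7) ≈ -0.2915, 5 + 2*sqrt(7) ≈ 10.2915

f''(x) = 2*(4*x^2*(x - 5) + (5 - 3*x)*(x^2 + 3))/(x^2 + 3)^3
Second-derivative test at each critical point:
  f''(-0.2915) = 1.1120 > 0 → local minimum
  f''(10.2915) = -0.0009 < 0 → local maximum

Critical points: x = 5 - 2*sqrt(7) ≈ -0.2915 (local minimum); x = 5 + 2*sqrt(7) ≈ 10.2915 (local maximum)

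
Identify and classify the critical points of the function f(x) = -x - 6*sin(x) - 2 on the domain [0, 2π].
f'(x) = -6*cos(x) - 1

Solve f'(x) = 0 on [0, 2π]:
  f'(x) = 0 ⇔ cos(x) = -1/6, i.e. x = ±arccos(-1/6) + 2nπ; keep the solutions lying in [0, 2π].
  ⇒ x = acos(-1/6) ≈ 1.7382, -acos(-1/6) + 2*pi ≈ 4.5449

f''(x) = 6*sin(x)
Second-derivative test at each critical point:
  f''(1.7382) = 5.9161 > 0 → local minimum
  f''(4.5449) = -5.9161 < 0 → local maximum

Critical points: x = acos(-1/6) ≈ 1.7382 (local minimum); x = -acos(-1/6) + 2*pi ≈ 4.5449 (local maximum)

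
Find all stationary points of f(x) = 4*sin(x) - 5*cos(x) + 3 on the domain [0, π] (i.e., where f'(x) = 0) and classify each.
f'(x) = 5*sin(x) + 4*cos(x)

Solve f'(x) = 0 on [0, π]:
  f'(x) = 0 ⇔ 4*cos(x) = -5*sin(x) ⇔ tan(x) = -4/5, i.e. x = arctan(-4/5) + nπ; keep the solutions lying in [0, π].
  ⇒ x = pi - atan(4/5) ≈ 2.4669

f''(x) = -4*sin(x) + 5*cos(x)
Second-derivative test at each critical point:
  f''(2.4669) = -6.4031 < 0 → local maximum

Critical points: x = pi - atan(4/5) ≈ 2.4669 (local maximum)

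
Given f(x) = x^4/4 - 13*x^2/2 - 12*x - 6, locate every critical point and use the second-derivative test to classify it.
f'(x) = x^3 - 13*x - 12

Solve f'(x) = 0:
  Factor: x^3 - 13*x - 12 = (x - 4)*(x + 1)*(x + 3) = 0.
  ⇒ x = -3, -1, 4

f''(x) = 3*x^2 - 13
Second-derivative test at each critical point:
  f''(-3) = 14 > 0 → local minimum
  f''(-1) = -10 < 0 → local maximum
  f''(4) = 35 > 0 → local minimum

Critical points: x = -3 (local minimum); x = -1 (local maximum); x = 4 (local minimum)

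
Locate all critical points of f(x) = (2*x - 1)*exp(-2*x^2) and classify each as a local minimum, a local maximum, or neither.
f'(x) = 2*(-2*x*(2*x - 1) + 1)*exp(-2*x^2)

Solve f'(x) = 0:
  f'(x) = (-8*x^2 + 4*x + 2)·exp(-2*x^2) and exp(-2*x^2) > 0 for every x, so f'(x) = 0 ⇔ -8*x^2 + 4*x + 2 = 0.
  Factor: -8*x^2 + 4*x + 2 = -2*(4*x^2 - 2*x - 1); 4*x^2 - 2*x - 1 = 0 has no rational roots; quadratic formula: x = (2 ± √20)/8.
  ⇒ x = 1/4 - sqrt(5)/4 ≈ -0.3090, 1/4 + sqrt(5)/4 ≈ 0.8090

f''(x) = 4*(4*x^2*(2*x - 1) - 6*x + 1)*exp(-2*x^2)
Second-derivative test at each critical point:
  f''(-0.3090) = 7.3893 > 0 → local minimum
  f''(0.8090) = -2.4157 < 0 → local maximum

Critical points: x = 1/4 - sqrt(5)/4 ≈ -0.3090 (local minimum); x = 1/4 + sqrt(5)/4 ≈ 0.8090 (local maximum)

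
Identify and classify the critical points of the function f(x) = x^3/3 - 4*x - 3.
f'(x) = x^2 - 4

Solve f'(x) = 0:
  Factor: x^2 - 4 = (x - 2)*(x + 2) = 0.
  ⇒ x = -2, 2

f''(x) = 2*x
Second-derivative test at each critical point:
  f''(-2) = -4 < 0 → local maximum
  f''(2) = 4 > 0 → local minimum

Critical points: x = -2 (local maximum); x = 2 (local minimum)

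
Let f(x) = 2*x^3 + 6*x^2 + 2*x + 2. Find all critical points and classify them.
f'(x) = 6*x^2 + 12*x + 2

Solve f'(x) = 0:
  Factor: 6*x^2 + 12*x + 2 = 2*(3*x^2 + 6*x + 1); 3*x^2 + 6*x + 1 = 0 has no rational roots; quadratic formula: x = (-6 ± √24)/6.
  ⇒ x = -1 - sqrt(6)/3 ≈ -1.8165, -1 + sqrt(6)/3 ≈ -0.1835

f''(x) = 12*x + 12
Second-derivative test at each critical point:
  f''(-1.8165) = -9.7980 < 0 → local maximum
  f''(-0.1835) = 9.7980 > 0 → local minimum

Critical points: x = -1 - sqrt(6)/3 ≈ -1.8165 (local maximum); x = -1 + sqrt(6)/3 ≈ -0.1835 (local minimum)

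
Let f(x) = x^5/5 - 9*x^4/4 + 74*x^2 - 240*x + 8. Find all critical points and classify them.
f'(x) = x^4 - 9*x^3 + 148*x - 240

Solve f'(x) = 0:
  Factor: x^4 - 9*x^3 + 148*x - 240 = (x - 6)*(x - 5)*(x - 2)*(x + 4) = 0.
  ⇒ x = -4, 2, 5, 6

f''(x) = 4*x^3 - 27*x^2 + 148
Second-derivative test at each critical point:
  f''(-4) = -540 < 0 → local maximum
  f''(2) = 72 > 0 → local minimum
  f''(5) = -27 < 0 → local maximum
  f''(6) = 40 > 0 → local minimum

Critical points: x = -4 (local maximum); x = 2 (local minimum); x = 5 (local maximum); x = 6 (local minimum)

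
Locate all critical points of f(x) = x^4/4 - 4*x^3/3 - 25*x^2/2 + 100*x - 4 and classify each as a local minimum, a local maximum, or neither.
f'(x) = x^3 - 4*x^2 - 25*x + 100

Solve f'(x) = 0:
  Factor: x^3 - 4*x^2 - 25*x + 100 = (x - 5)*(x - 4)*(x + 5) = 0.
  ⇒ x = -5, 4, 5

f''(x) = 3*x^2 - 8*x - 25
Second-derivative test at each critical point:
  f''(-5) = 90 > 0 → local minimum
  f''(4) = -9 < 0 → local maximum
  f''(5) = 10 > 0 → local minimum

Critical points: x = -5 (local minimum); x = 4 (local maximum); x = 5 (local minimum)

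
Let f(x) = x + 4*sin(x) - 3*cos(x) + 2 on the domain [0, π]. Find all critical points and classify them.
f'(x) = 3*sin(x) + 4*cos(x) + 1

Solve f'(x) = 0 on [0, π]:
  f'(x) = 0 ⇔ 3*sin(x) + 4*cos(x) = -1. Write the left side as R·cos(x + φ) with R = √(4² + (-3)²) = 5, cos φ = 4/5, sin φ = -3/5; then cos(x + φ) = -1/5. Solve for x and keep the solutions lying in [0, π].
  ⇒ x = atan((-3 + 8*sqrt(6))/(-6*sqrt(6) - 4)) + pi ≈ 2.4157

f''(x) = -4*sin(x) + 3*cos(x)
Second-derivative test at each critical point:
  f''(2.4157) = -4.8990 < 0 → local maximum

Critical points: x = atan((-3 + 8*sqrt(6))/(-6*sqrt(6) - 4)) + pi ≈ 2.4157 (local maximum)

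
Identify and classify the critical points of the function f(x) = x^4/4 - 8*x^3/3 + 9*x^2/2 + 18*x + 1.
f'(x) = x^3 - 8*x^2 + 9*x + 18

Solve f'(x) = 0:
  Factor: x^3 - 8*x^2 + 9*x + 18 = (x - 6)*(x - 3)*(x + 1) = 0.
  ⇒ x = -1, 3, 6

f''(x) = 3*x^2 - 16*x + 9
Second-derivative test at each critical point:
  f''(-1) = 28 > 0 → local minimum
  f''(3) = -12 < 0 → local maximum
  f''(6) = 21 > 0 → local minimum

Critical points: x = -1 (local minimum); x = 3 (local maximum); x = 6 (local minimum)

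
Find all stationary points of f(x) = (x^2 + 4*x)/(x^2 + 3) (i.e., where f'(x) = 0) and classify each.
f'(x) = 2*(-2*x^2 + 3*x + 6)/(x^4 + 6*x^2 + 9)

Solve f'(x) = 0:
  f'(x) = -2*(2*x^2 - 3*x - 6)/(x^2 + 3)^2; the denominator is positive wherever f is defined, so f'(x) = 0 ⇔ -4*x^2 + 6*x + 12 = 0.
  Factor: -4*x^2 + 6*x + 12 = -2*(2*x^2 - 3*x - 6); 2*x^2 - 3*x - 6 = 0 has no rational roots; quadratic formula: x = (3 ± √57)/4.
  ⇒ x = 3/4 - sqrt(57)/4 ≈ -1.1375, 3/4 + sqrt(57)/4 ≈ 2.6375

f''(x) = 2*(4*x^3 - 9*x^2 - 36*x + 9)/(x^6 + 9*x^4 + 27*x^2 + 27)
Second-derivative test at each critical point:
  f''(-1.1375) = 0.8190 > 0 → local minimum
  f''(2.6375) = -0.1523 < 0 → local maximum

Critical points: x = 3/4 - sqrt(57)/4 ≈ -1.1375 (local minimum); x = 3/4 + sqrt(57)/4 ≈ 2.6375 (local maximum)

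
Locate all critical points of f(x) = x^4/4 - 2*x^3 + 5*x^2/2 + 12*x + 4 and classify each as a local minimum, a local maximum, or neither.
f'(x) = x^3 - 6*x^2 + 5*x + 12

Solve f'(x) = 0:
  Factor: x^3 - 6*x^2 + 5*x + 12 = (x - 4)*(x - 3)*(x + 1) = 0.
  ⇒ x = -1, 3, 4

f''(x) = 3*x^2 - 12*x + 5
Second-derivative test at each critical point:
  f''(-1) = 20 > 0 → local minimum
  f''(3) = -4 < 0 → local maximum
  f''(4) = 5 > 0 → local minimum

Critical points: x = -1 (local minimum); x = 3 (local maximum); x = 4 (local minimum)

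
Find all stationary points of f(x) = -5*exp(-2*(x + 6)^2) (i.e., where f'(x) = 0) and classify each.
f'(x) = 20*(x + 6)*exp(-2*(x + 6)^2)

Solve f'(x) = 0:
  f'(x) = (20*x + 120)·exp(-2*(x + 6)^2) and exp(-2*(x + 6)^2) > 0 for every x, so f'(x) = 0 ⇔ 20*x + 120 = 0.
  Factor: 20*x + 120 = 20*(x + 6) = 0.
  ⇒ x = -6

f''(x) = 20*(1 - 4*(x + 6)^2)*exp(-2*(x + 6)^2)
Second-derivative test at each critical point:
  f''(-6) = 20 > 0 → local minimum

Critical points: x = -6 (local minimum)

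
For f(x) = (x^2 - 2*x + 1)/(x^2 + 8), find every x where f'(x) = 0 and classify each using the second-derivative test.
f'(x) = 2*(x^2 + 7*x - 8)/(x^4 + 16*x^2 + 64)

Solve f'(x) = 0:
  f'(x) = 2*(x - 1)*(x + 8)/(x^2 + 8)^2; the denominator is positive wherever f is defined, so f'(x) = 0 ⇔ 2*x^2 + 14*x - 16 = 0.
  Factor: 2*x^2 + 14*x - 16 = 2*(x - 1)*(x + 8) = 0.
  ⇒ x = -8, 1

f''(x) = 2*(-2*x^3 - 21*x^2 + 48*x + 56)/(x^6 + 24*x^4 + 192*x^2 + 512)
Second-derivative test at each critical point:
  f''(-8) = -1/288 < 0 → local maximum
  f''(1) = 2/9 > 0 → local minimum

Critical points: x = -8 (local maximum); x = 1 (local minimum)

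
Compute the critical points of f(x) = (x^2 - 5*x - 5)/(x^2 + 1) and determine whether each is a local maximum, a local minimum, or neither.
f'(x) = (5*x^2 + 12*x - 5)/(x^4 + 2*x^2 + 1)

Solve f'(x) = 0:
  f'(x) = (5*x^2 + 12*x - 5)/(x^2 + 1)^2; the denominator is positive wherever f is defined, so f'(x) = 0 ⇔ 5*x^2 + 12*x - 5 = 0.
  5*x^2 + 12*x - 5 = 0 has no rational roots; quadratic formula: x = (-12 ± √244)/10.
  ⇒ x = -sqrt(61)/5 - 6/5 ≈ -2.7620, -6/5 + sqrt(61)/5 ≈ 0.3620

f''(x) = 2*(-5*x^3 - 18*x^2 + 15*x + 6)/(x^6 + 3*x^4 + 3*x^2 + 1)
Second-derivative test at each critical point:
  f''(-2.7620) = -0.2098 < 0 → local maximum
  f''(0.3620) = 12.2098 > 0 → local minimum

Critical points: x = -sqrt(61)/5 - 6/5 ≈ -2.7620 (local maximum); x = -6/5 + sqrt(61)/5 ≈ 0.3620 (local minimum)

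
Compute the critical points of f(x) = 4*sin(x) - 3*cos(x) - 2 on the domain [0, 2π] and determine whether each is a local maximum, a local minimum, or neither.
f'(x) = 3*sin(x) + 4*cos(x)

Solve f'(x) = 0 on [0, 2π]:
  f'(x) = 0 ⇔ 4*cos(x) = -3*sin(x) ⇔ tan(x) = -4/3, i.e. x = arctan(-4/3) + nπ; keep the solutions lying in [0, 2π].
  ⇒ x = pi - atan(4/3) ≈ 2.2143, -atan(4/3) + 2*pi ≈ 5.3559

f''(x) = -4*sin(x) + 3*cos(x)
Second-derivative test at each critical point:
  f''(2.2143) = -5 < 0 → local maximum
  f''(5.3559) = 5 > 0 → local minimum

Critical points: x = pi - atan(4/3) ≈ 2.2143 (local maximum); x = -atan(4/3) + 2*pi ≈ 5.3559 (local minimum)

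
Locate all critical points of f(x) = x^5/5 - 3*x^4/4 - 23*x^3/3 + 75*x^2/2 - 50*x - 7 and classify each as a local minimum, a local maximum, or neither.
f'(x) = x^4 - 3*x^3 - 23*x^2 + 75*x - 50

Solve f'(x) = 0:
  Factor: x^4 - 3*x^3 - 23*x^2 + 75*x - 50 = (x - 5)*(x - 2)*(x - 1)*(x + 5) = 0.
  ⇒ x = -5, 1, 2, 5

f''(x) = 4*x^3 - 9*x^2 - 46*x + 75
Second-derivative test at each critical point:
  f''(-5) = -420 < 0 → local maximum
  f''(1) = 24 > 0 → local minimum
  f''(2) = -21 < 0 → local maximum
  f''(5) = 120 > 0 → local minimum

Critical points: x = -5 (local maximum); x = 1 (local minimum); x = 2 (local maximum); x = 5 (local minimum)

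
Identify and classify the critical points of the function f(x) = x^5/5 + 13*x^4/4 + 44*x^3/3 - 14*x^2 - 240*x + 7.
f'(x) = x^4 + 13*x^3 + 44*x^2 - 28*x - 240

Solve f'(x) = 0:
  Factor: x^4 + 13*x^3 + 44*x^2 - 28*x - 240 = (x - 2)*(x + 4)*(x + 5)*(x + 6) = 0.
  ⇒ x = -6, -5, -4, 2

f''(x) = 4*x^3 + 39*x^2 + 88*x - 28
Second-derivative test at each critical point:
  f''(-6) = -16 < 0 → local maximum
  f''(-5) = 7 > 0 → local minimum
  f''(-4) = -12 < 0 → local maximum
  f''(2) = 336 > 0 → local minimum

Critical points: x = -6 (local maximum); x = -5 (local minimum); x = -4 (local maximum); x = 2 (local minimum)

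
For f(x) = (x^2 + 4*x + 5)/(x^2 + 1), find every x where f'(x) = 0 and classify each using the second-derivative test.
f'(x) = 4*(-x^2 - 2*x + 1)/(x^4 + 2*x^2 + 1)

Solve f'(x) = 0:
  f'(x) = -4*(x^2 + 2*x - 1)/(x^2 + 1)^2; the denominator is positive wherever f is defined, so f'(x) = 0 ⇔ -4*x^2 - 8*x + 4 = 0.
  Factor: -4*x^2 - 8*x + 4 = -4*(x^2 + 2*x - 1); x^2 + 2*x - 1 = 0 has no rational roots; quadratic formula: x = (-2 ± √8)/2.
  ⇒ x = -sqrt(2) - 1 ≈ -2.4142, -1 + sqrt(2) ≈ 0.4142

f''(x) = 8*(x^3 + 3*x^2 - 3*x - 1)/(x^6 + 3*x^4 + 3*x^2 + 1)
Second-derivative test at each critical point:
  f''(-2.4142) = 0.2426 > 0 → local minimum
  f''(0.4142) = -8.2426 < 0 → local maximum

Critical points: x = -sqrt(2) - 1 ≈ -2.4142 (local minimum); x = -1 + sqrt(2) ≈ 0.4142 (local maximum)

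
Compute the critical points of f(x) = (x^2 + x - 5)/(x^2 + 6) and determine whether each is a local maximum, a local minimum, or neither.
f'(x) = (-x^2 + 22*x + 6)/(x^4 + 12*x^2 + 36)

Solve f'(x) = 0:
  f'(x) = -(x^2 - 22*x - 6)/(x^2 + 6)^2; the denominator is positive wherever f is defined, so f'(x) = 0 ⇔ -x^2 + 22*x + 6 = 0.
  x^2 - 22*x - 6 = 0 has no rational roots; quadratic formula: x = (22 ± √508)/2.
  ⇒ x = 11 - sqrt(127) ≈ -0.2694, 11 + sqrt(127) ≈ 22.2694

f''(x) = 2*(x^3 - 33*x^2 - 18*x + 66)/(x^6 + 18*x^4 + 108*x^2 + 216)
Second-derivative test at each critical point:
  f''(-0.2694) = 0.6112 > 0 → local minimum
  f''(22.2694) = -8.946e-05 < 0 → local maximum

Critical points: x = 11 - sqrt(127) ≈ -0.2694 (local minimum); x = 11 + sqrt(127) ≈ 22.2694 (local maximum)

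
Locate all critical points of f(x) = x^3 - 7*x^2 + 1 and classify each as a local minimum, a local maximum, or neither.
f'(x) = x*(3*x - 14)

Solve f'(x) = 0:
  Factor: 3*x^2 - 14*x = x*(3*x - 14) = 0.
  ⇒ x = 0, 14/3

f''(x) = 6*x - 14
Second-derivative test at each critical point:
  f''(0) = -14 < 0 → local maximum
  f''(14/3) = 14 > 0 → local minimum

Critical points: x = 0 (local maximum); x = 14/3 (local minimum)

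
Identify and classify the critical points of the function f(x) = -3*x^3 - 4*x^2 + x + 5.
f'(x) = -9*x^2 - 8*x + 1

Solve f'(x) = 0:
  Factor: -9*x^2 - 8*x + 1 = -(x + 1)*(9*x - 1) = 0.
  ⇒ x = -1, 1/9

f''(x) = -18*x - 8
Second-derivative test at each critical point:
  f''(-1) = 10 > 0 → local minimum
  f''(1/9) = -10 < 0 → local maximum

Critical points: x = -1 (local minimum); x = 1/9 (local maximum)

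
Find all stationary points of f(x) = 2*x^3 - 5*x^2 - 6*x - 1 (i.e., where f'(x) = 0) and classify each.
f'(x) = 6*x^2 - 10*x - 6

Solve f'(x) = 0:
  Factor: 6*x^2 - 10*x - 6 = 2*(3*x^2 - 5*x - 3); 3*x^2 - 5*x - 3 = 0 has no rational roots; quadratic formula: x = (5 ± √61)/6.
  ⇒ x = 5/6 - sqrt(61)/6 ≈ -0.4684, 5/6 + sqrt(61)/6 ≈ 2.1350

f''(x) = 12*x - 10
Second-derivative test at each critical point:
  f''(-0.4684) = -15.6205 < 0 → local maximum
  f''(2.1350) = 15.6205 > 0 → local minimum

Critical points: x = 5/6 - sqrt(61)/6 ≈ -0.4684 (local maximum); x = 5/6 + sqrt(61)/6 ≈ 2.1350 (local minimum)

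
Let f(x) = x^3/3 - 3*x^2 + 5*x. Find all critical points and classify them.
f'(x) = x^2 - 6*x + 5

Solve f'(x) = 0:
  Factor: x^2 - 6*x + 5 = (x - 5)*(x - 1) = 0.
  ⇒ x = 1, 5

f''(x) = 2*x - 6
Second-derivative test at each critical point:
  f''(1) = -4 < 0 → local maximum
  f''(5) = 4 > 0 → local minimum

Critical points: x = 1 (local maximum); x = 5 (local minimum)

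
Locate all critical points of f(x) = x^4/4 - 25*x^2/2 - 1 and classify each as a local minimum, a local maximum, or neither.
f'(x) = x*(x^2 - 25)

Solve f'(x) = 0:
  Factor: x^3 - 25*x = x*(x - 5)*(x + 5) = 0.
  ⇒ x = -5, 0, 5

f''(x) = 3*x^2 - 25
Second-derivative test at each critical point:
  f''(-5) = 50 > 0 → local minimum
  f''(0) = -25 < 0 → local maximum
  f''(5) = 50 > 0 → local minimum

Critical points: x = -5 (local minimum); x = 0 (local maximum); x = 5 (local minimum)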